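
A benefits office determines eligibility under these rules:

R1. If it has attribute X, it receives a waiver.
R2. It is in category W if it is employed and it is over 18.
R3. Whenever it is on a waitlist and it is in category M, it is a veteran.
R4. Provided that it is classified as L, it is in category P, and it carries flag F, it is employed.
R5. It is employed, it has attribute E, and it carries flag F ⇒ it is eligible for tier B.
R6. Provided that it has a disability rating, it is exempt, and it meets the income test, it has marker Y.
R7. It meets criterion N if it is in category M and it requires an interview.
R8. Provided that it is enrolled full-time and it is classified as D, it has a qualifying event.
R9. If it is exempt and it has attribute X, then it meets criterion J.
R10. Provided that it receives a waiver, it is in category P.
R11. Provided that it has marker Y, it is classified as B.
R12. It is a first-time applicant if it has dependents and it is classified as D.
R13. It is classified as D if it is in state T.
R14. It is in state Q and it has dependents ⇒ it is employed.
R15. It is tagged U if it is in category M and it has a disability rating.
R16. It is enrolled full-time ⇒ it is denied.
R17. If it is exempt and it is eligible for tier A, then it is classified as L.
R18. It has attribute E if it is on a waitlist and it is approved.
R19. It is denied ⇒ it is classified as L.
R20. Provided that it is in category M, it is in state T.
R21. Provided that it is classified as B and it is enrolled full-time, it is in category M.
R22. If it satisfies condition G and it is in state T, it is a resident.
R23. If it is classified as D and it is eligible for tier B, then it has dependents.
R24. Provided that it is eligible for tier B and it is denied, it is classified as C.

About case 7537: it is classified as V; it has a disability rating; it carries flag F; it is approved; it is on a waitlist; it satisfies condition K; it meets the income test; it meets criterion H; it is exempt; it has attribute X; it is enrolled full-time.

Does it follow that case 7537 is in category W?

No

Forward chaining from the given facts derives: receives a waiver, has marker Y, meets criterion J, is in category P, is classified as B, is denied, has attribute E, is classified as L, is in category M, is a veteran, is employed, is eligible for tier B, is tagged U, is in state T, is classified as C, is classified as D, has dependents, has a qualifying event, is a first-time applicant.
The only rule concluding "it is in category W" is R2, which needs "it is over 18"; that is never established.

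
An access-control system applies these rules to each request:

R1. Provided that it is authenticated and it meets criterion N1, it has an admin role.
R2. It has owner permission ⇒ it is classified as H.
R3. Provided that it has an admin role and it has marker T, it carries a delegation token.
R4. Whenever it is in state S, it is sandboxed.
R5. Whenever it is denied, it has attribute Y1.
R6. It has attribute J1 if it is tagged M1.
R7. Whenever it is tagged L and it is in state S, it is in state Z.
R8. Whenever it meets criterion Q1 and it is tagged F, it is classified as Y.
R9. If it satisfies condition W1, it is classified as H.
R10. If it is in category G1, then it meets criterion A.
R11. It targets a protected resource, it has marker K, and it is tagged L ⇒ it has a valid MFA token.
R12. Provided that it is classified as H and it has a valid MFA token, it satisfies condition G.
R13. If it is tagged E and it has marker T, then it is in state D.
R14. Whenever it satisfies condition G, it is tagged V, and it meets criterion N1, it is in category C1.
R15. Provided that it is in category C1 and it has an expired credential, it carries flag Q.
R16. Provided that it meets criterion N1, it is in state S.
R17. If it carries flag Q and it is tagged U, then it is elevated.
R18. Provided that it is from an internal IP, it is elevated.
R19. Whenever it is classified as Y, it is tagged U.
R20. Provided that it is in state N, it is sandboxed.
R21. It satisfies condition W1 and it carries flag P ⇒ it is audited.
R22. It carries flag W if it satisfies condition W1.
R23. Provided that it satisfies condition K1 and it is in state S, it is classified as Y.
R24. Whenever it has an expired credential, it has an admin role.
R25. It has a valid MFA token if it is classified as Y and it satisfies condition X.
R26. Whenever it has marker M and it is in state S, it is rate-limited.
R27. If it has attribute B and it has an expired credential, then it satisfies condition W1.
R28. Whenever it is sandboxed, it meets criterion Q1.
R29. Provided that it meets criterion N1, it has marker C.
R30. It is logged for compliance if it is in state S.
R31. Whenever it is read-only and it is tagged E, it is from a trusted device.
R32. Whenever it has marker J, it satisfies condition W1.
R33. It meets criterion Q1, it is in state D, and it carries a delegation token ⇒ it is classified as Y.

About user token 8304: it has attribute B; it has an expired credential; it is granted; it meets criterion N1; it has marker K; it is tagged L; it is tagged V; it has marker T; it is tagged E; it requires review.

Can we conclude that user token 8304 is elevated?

Forward chaining from the given facts derives: is in state D, is in state S, has an admin role, satisfies condition W1, has marker C, is logged for compliance, carries a delegation token, is sandboxed, is in state Z, is classified as H, carries flag W, meets criterion Q1, is classified as Y, is tagged U.
Rules concluding "it is elevated": R17 needs "it carries flag Q"; R18 needs "it is from an internal IP" — none of these are established.

No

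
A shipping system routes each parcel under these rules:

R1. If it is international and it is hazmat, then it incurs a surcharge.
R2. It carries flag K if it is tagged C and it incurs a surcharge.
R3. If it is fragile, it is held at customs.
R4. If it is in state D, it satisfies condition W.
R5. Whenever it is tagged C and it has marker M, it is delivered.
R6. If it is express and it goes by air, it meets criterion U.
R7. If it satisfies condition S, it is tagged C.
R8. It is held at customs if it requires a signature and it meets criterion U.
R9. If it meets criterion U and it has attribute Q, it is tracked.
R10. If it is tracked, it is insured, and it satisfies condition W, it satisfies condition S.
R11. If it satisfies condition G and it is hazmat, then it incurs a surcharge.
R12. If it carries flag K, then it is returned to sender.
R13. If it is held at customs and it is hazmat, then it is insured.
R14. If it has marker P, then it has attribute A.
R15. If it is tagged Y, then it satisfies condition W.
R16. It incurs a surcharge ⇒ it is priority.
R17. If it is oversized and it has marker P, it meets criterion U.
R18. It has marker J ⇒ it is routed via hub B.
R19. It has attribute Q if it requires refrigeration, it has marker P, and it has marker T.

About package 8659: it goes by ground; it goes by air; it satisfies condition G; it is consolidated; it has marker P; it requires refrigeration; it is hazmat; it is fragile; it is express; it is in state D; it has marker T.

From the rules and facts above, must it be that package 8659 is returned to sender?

By R3 (it is fragile): it is held at customs.
By R4 (it is in state D): it satisfies condition W.
By R6 (it is express, it goes by air): it meets criterion U.
By R11 (it satisfies condition G, it is hazmat): it incurs a surcharge.
By R13 (it is held at customs, it is hazmat): it is insured.
By R19 (it requires refrigeration, it has marker P, it has marker T): it has attribute Q.
By R9 (it meets criterion U, it has attribute Q): it is tracked.
By R10 (it is tracked, it is insured, it satisfies condition W): it satisfies condition S.
By R7 (it satisfies condition S): it is tagged C.
By R2 (it is tagged C, it incurs a surcharge): it carries flag K.
By R12 (it carries flag K): it is returned to sender.

Yes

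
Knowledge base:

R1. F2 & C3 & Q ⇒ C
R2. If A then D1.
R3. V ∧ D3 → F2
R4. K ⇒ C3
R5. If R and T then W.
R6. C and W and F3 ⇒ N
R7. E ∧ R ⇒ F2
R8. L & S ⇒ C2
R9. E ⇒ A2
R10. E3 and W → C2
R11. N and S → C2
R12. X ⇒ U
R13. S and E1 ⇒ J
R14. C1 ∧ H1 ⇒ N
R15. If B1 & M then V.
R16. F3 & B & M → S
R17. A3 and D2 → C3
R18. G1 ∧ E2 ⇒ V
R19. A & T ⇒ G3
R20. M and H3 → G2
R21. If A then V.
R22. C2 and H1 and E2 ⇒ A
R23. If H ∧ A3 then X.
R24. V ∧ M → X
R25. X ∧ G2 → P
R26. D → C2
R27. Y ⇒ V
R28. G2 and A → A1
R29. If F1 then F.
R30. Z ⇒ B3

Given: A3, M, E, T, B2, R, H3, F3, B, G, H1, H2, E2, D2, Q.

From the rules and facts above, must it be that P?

W  (by R5: R, T)
F2  (by R7: E, R)
S  (by R16: F3, B, M)
C3  (by R17: A3, D2)
G2  (by R20: M, H3)
C  (by R1: F2, C3, Q)
N  (by R6: C, W, F3)
C2  (by R11: N, S)
A  (by R22: C2, H1, E2)
V  (by R21: A)
X  (by R24: V, M)
P  (by R25: X, G2)

Yes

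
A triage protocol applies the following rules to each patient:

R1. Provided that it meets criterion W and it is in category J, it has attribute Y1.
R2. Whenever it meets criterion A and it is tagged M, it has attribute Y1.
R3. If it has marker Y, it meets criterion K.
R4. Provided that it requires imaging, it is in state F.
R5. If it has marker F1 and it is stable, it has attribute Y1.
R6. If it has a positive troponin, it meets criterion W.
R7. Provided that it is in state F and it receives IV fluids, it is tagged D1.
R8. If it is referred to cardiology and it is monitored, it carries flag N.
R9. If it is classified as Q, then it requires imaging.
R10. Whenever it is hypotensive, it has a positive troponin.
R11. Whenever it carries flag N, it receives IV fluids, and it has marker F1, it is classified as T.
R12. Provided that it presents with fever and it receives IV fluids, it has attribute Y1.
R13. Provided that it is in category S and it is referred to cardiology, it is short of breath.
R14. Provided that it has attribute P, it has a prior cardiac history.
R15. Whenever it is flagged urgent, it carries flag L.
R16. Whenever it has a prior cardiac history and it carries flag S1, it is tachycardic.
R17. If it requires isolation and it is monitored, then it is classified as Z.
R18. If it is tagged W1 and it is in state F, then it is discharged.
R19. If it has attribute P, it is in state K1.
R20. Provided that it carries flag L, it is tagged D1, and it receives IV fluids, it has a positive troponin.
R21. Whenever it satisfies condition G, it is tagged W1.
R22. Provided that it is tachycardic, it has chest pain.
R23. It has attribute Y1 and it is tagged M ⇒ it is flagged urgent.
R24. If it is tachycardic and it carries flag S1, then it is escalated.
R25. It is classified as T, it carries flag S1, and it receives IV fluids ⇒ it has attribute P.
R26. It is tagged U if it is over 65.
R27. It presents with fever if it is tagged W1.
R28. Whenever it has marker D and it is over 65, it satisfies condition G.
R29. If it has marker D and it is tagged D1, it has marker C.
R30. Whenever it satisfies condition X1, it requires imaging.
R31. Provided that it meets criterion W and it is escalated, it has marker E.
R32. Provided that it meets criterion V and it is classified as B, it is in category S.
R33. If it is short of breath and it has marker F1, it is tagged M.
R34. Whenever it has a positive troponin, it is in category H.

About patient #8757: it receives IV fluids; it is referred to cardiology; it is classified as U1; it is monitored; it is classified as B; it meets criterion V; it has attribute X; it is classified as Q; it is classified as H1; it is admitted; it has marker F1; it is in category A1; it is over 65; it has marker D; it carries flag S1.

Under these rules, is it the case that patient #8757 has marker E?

Yes

By R8 (it is referred to cardiology, it is monitored): it carries flag N.
By R9 (it is classified as Q): it requires imaging.
By R11 (it carries flag N, it receives IV fluids, it has marker F1): it is classified as T.
By R25 (it is classified as T, it carries flag S1, it receives IV fluids): it has attribute P.
By R28 (it has marker D, it is over 65): it satisfies condition G.
By R32 (it meets criterion V, it is classified as B): it is in category S.
By R4 (it requires imaging): it is in state F.
By R7 (it is in state F, it receives IV fluids): it is tagged D1.
By R13 (it is in category S, it is referred to cardiology): it is short of breath.
By R14 (it has attribute P): it has a prior cardiac history.
By R16 (it has a prior cardiac history, it carries flag S1): it is tachycardic.
By R21 (it satisfies condition G): it is tagged W1.
By R24 (it is tachycardic, it carries flag S1): it is escalated.
By R27 (it is tagged W1): it presents with fever.
By R33 (it is short of breath, it has marker F1): it is tagged M.
By R12 (it presents with fever, it receives IV fluids): it has attribute Y1.
By R23 (it has attribute Y1, it is tagged M): it is flagged urgent.
By R15 (it is flagged urgent): it carries flag L.
By R20 (it carries flag L, it is tagged D1, it receives IV fluids): it has a positive troponin.
By R6 (it has a positive troponin): it meets criterion W.
By R31 (it meets criterion W, it is escalated): it has marker E.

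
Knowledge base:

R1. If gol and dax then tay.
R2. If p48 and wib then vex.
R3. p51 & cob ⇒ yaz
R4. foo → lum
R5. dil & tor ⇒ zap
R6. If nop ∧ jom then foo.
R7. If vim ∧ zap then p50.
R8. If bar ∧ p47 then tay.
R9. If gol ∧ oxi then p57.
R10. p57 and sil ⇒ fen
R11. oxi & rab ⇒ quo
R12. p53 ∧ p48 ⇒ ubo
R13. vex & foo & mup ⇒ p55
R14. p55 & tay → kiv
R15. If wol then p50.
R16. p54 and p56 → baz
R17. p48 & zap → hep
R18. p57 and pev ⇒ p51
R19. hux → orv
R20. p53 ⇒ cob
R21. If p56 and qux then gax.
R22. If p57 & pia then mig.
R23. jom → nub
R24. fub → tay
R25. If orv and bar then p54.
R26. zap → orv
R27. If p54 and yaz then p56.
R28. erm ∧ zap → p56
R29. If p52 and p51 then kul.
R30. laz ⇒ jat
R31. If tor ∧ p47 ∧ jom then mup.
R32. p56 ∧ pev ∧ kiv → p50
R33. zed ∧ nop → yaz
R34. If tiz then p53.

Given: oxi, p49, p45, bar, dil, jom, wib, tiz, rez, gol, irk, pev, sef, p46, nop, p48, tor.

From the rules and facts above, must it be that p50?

Forward chaining from the given facts derives: vex, zap, foo, p57, hep, p51, nub, orv, p53, lum, ubo, cob, p54, yaz, p56, baz.
Rules concluding p50: R7 needs vim; R15 needs wol; R32 needs kiv — none of these are established.

No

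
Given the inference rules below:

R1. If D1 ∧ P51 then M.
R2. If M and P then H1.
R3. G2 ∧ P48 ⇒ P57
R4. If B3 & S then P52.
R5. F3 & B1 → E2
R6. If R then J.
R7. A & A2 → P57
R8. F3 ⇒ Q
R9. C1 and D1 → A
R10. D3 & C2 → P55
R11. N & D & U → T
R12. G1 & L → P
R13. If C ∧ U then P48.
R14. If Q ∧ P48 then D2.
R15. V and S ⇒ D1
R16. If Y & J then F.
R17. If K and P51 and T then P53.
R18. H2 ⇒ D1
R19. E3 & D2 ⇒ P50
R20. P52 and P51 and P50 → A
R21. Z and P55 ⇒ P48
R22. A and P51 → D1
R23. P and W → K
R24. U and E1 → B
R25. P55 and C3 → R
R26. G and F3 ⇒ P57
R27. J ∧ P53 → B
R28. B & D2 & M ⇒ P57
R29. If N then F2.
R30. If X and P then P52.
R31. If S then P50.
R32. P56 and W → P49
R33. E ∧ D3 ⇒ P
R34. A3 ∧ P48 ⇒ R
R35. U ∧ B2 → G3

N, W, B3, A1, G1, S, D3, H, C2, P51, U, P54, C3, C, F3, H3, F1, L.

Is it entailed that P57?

No

Forward chaining from the given facts derives: P52, Q, P55, P, P48, D2, K, R, F2, P50, J, A, D1, M, H1.
Rules concluding P57: R3 needs G2; R7 needs A2; R26 needs G; R28 needs B — none of these are established.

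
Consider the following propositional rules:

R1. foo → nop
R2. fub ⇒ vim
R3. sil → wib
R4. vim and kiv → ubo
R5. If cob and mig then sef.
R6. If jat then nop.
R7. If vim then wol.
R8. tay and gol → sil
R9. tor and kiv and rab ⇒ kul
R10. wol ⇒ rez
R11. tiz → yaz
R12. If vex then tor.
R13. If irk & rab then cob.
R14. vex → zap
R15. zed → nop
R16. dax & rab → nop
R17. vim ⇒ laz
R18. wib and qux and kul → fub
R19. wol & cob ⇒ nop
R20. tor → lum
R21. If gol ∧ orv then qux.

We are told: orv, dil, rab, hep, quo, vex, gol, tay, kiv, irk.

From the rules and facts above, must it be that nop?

Yes

sil  (by R8: tay, gol)
tor  (by R12: vex)
cob  (by R13: irk, rab)
qux  (by R21: gol, orv)
wib  (by R3: sil)
kul  (by R9: tor, kiv, rab)
fub  (by R18: wib, qux, kul)
vim  (by R2: fub)
wol  (by R7: vim)
nop  (by R19: wol, cob)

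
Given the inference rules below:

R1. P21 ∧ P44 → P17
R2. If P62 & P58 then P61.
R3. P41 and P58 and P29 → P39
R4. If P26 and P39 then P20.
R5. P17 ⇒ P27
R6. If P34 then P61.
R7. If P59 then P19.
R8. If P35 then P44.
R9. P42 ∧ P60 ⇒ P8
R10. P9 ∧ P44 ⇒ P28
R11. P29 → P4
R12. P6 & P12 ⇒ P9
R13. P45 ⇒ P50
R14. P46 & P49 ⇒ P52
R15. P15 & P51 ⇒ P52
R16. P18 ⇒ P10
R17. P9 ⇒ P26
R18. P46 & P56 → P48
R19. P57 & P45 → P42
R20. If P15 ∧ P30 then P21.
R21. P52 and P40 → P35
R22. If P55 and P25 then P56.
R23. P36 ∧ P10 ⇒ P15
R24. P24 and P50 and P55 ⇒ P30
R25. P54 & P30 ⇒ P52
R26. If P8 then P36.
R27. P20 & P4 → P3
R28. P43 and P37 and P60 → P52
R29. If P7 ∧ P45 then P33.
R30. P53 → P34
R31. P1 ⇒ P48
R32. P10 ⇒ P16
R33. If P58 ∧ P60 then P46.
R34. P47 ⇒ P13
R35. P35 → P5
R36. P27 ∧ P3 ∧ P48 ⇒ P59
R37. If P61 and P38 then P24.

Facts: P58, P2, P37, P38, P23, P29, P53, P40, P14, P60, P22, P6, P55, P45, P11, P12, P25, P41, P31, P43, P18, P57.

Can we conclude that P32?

No

Forward chaining from the given facts derives: P39, P4, P9, P50, P10, P26, P42, P56, P52, P34, P16, P46, P20, P61, P8, P48, P35, P36, P3, P5, P24, P44, P28, P15, P30, P21, P17, P27, P59, P19.
No rule has P32 as its conclusion, and it is not among the given facts.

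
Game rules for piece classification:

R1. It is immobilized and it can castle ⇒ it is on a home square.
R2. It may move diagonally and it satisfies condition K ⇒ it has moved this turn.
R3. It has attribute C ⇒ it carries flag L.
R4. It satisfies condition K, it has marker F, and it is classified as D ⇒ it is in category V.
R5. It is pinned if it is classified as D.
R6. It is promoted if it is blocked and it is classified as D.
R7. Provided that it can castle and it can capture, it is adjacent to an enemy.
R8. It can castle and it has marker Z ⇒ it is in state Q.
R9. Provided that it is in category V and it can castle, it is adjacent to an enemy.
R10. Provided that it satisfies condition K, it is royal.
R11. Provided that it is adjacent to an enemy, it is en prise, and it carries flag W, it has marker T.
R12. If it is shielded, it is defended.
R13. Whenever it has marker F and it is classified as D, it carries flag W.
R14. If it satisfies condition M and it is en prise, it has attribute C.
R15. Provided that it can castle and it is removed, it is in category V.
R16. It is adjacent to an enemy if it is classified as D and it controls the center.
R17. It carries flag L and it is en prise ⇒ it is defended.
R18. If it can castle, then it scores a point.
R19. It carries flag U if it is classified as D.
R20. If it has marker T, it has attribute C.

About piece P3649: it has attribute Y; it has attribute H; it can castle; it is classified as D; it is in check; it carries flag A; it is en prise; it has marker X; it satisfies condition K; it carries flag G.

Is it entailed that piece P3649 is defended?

Forward chaining from the given facts derives: is pinned, is royal, scores a point, carries flag U.
Rules concluding "it is defended": R12 needs "it is shielded"; R17 needs "it carries flag L" — none of these are established.

No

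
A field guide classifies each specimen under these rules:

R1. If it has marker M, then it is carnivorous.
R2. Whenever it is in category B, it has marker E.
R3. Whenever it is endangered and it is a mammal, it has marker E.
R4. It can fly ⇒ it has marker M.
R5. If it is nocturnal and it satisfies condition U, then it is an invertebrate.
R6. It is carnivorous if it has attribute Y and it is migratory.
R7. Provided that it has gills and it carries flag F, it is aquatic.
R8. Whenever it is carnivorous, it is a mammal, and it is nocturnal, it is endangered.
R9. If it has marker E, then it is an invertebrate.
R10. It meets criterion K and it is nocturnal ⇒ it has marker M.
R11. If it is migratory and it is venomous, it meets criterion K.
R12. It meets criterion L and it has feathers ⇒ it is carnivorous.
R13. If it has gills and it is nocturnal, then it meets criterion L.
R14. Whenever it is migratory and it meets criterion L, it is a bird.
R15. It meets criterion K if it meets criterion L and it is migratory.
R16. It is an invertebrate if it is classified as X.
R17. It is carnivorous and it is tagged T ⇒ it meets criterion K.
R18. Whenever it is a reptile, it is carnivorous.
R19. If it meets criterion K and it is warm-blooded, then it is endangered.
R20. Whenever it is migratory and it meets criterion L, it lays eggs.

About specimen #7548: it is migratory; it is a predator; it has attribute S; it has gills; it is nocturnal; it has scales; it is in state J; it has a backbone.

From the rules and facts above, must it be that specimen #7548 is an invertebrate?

No

Forward chaining from the given facts derives: meets criterion L, is a bird, meets criterion K, lays eggs, has marker M, is carnivorous.
Rules concluding "it is an invertebrate": R5 needs "it satisfies condition U"; R9 needs "it has marker E"; R16 needs "it is classified as X" — none of these are established.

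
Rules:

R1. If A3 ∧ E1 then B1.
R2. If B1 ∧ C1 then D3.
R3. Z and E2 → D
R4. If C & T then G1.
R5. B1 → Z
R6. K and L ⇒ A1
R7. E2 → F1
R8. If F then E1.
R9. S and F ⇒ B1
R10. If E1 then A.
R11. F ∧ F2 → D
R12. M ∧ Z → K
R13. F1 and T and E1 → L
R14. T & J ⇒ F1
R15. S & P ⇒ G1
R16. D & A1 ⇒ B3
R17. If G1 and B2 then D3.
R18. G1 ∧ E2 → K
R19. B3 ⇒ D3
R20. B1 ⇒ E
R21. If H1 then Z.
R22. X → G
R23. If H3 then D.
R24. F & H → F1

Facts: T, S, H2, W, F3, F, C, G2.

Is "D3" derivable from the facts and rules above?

Forward chaining from the given facts derives: G1, E1, B1, A, E, Z.
Rules concluding D3: R2 needs C1; R17 needs B2; R19 needs B3 — none of these are established.

No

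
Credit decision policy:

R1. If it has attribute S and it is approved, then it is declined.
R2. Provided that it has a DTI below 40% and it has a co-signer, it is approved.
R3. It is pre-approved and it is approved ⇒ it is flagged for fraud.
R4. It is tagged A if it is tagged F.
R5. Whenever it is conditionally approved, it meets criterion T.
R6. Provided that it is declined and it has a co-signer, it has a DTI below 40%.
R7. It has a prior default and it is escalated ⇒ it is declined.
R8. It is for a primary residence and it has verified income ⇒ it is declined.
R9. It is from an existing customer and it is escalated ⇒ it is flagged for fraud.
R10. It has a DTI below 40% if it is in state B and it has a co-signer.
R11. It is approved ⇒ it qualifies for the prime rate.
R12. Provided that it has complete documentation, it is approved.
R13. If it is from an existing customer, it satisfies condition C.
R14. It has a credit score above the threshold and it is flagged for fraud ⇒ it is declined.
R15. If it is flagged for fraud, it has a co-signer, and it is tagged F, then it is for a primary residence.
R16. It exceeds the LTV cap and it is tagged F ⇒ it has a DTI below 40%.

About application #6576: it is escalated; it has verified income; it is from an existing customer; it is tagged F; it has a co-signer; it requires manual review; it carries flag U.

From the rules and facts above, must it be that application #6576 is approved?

By R9 (it is from an existing customer, it is escalated): it is flagged for fraud.
By R15 (it is flagged for fraud, it has a co-signer, it is tagged F): it is for a primary residence.
By R8 (it is for a primary residence, it has verified income): it is declined.
By R6 (it is declined, it has a co-signer): it has a DTI below 40%.
By R2 (it has a DTI below 40%, it has a co-signer): it is approved.

Yes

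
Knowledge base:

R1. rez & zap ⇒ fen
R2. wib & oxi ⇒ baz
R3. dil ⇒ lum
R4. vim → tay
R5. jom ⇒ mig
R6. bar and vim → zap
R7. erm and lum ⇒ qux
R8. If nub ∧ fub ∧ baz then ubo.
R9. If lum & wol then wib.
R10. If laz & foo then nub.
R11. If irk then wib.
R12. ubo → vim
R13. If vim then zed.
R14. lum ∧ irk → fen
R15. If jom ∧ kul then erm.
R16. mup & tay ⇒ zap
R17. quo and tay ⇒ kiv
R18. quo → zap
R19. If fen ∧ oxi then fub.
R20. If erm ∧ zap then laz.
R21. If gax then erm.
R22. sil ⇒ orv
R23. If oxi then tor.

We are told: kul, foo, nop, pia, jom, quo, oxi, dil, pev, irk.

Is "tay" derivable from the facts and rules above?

Yes

lum  (by R3: dil)
wib  (by R11: irk)
fen  (by R14: lum, irk)
erm  (by R15: jom, kul)
zap  (by R18: quo)
fub  (by R19: fen, oxi)
laz  (by R20: erm, zap)
baz  (by R2: wib, oxi)
nub  (by R10: laz, foo)
ubo  (by R8: nub, fub, baz)
vim  (by R12: ubo)
tay  (by R4: vim)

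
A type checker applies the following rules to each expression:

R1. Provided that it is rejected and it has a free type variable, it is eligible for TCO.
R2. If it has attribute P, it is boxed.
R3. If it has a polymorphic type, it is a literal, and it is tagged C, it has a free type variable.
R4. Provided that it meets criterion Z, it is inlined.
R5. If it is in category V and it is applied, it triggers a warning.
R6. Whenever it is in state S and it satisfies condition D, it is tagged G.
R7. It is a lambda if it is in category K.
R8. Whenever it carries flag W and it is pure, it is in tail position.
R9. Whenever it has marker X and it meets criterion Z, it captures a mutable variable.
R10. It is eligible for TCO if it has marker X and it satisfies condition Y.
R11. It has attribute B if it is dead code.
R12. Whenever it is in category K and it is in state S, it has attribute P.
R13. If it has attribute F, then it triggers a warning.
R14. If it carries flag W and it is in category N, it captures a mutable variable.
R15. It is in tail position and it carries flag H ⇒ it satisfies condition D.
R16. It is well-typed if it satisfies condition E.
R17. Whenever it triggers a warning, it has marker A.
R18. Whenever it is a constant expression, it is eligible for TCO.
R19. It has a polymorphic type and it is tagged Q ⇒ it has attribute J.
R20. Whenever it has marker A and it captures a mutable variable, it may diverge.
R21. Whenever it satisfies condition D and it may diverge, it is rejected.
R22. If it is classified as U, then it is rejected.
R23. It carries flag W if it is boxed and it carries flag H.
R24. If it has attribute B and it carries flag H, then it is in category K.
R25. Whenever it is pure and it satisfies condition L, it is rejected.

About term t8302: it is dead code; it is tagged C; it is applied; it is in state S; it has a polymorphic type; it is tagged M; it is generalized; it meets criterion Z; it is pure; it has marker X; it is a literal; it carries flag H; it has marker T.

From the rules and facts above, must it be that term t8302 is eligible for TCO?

Forward chaining from the given facts derives: has a free type variable, is inlined, captures a mutable variable, has attribute B, is in category K, is a lambda, has attribute P, is boxed, carries flag W, is in tail position, satisfies condition D, is tagged G.
Rules concluding "it is eligible for TCO": R1 needs "it is rejected"; R10 needs "it satisfies condition Y"; R18 needs "it is a constant expression" — none of these are established.

No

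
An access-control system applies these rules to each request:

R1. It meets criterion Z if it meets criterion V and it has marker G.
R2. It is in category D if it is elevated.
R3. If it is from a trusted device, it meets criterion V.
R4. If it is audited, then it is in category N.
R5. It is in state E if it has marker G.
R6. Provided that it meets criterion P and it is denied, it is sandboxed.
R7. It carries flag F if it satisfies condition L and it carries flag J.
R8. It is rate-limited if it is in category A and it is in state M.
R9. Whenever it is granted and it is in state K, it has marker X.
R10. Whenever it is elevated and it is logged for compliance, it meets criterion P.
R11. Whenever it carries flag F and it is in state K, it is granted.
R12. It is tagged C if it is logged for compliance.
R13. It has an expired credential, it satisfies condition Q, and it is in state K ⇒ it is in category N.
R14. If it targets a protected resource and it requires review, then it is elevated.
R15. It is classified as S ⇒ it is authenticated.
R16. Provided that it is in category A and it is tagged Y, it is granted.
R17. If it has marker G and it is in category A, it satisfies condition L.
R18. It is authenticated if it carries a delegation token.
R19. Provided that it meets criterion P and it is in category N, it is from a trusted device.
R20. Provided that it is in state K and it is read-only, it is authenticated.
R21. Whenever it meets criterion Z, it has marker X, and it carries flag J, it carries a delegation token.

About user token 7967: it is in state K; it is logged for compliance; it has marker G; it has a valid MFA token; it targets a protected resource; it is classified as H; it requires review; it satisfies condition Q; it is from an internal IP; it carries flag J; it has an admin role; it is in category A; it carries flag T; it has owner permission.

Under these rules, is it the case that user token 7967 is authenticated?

No

Forward chaining from the given facts derives: is in state E, is tagged C, is elevated, satisfies condition L, is in category D, carries flag F, meets criterion P, is granted, has marker X.
Rules concluding "it is authenticated": R15 needs "it is classified as S"; R18 needs "it carries a delegation token"; R20 needs "it is read-only" — none of these are established.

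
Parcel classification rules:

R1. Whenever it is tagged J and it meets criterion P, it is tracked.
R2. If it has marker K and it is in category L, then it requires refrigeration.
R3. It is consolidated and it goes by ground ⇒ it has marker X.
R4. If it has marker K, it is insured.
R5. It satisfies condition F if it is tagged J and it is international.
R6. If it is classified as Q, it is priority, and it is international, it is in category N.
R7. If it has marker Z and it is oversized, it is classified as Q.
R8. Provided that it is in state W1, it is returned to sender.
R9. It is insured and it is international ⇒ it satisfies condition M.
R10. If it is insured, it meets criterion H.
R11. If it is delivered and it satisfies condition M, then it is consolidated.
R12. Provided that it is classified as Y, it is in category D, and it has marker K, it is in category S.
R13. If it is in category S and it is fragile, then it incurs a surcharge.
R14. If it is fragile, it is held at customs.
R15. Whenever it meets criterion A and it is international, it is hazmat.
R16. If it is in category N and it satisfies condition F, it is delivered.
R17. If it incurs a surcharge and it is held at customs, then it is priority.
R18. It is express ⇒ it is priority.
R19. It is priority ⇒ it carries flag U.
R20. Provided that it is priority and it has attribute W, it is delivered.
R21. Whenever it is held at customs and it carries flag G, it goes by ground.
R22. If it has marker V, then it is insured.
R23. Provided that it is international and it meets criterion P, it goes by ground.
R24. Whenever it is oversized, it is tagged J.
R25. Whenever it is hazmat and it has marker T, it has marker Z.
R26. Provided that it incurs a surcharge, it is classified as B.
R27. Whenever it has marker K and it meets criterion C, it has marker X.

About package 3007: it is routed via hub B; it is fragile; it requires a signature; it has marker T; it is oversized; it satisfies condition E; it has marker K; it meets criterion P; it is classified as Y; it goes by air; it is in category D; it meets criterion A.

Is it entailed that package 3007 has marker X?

Forward chaining from the given facts derives: is insured, meets criterion H, is in category S, incurs a surcharge, is held at customs, is priority, carries flag U, is tagged J, is classified as B, is tracked.
Rules concluding "it has marker X": R3 needs "it is consolidated"; R27 needs "it meets criterion C" — none of these are established.

No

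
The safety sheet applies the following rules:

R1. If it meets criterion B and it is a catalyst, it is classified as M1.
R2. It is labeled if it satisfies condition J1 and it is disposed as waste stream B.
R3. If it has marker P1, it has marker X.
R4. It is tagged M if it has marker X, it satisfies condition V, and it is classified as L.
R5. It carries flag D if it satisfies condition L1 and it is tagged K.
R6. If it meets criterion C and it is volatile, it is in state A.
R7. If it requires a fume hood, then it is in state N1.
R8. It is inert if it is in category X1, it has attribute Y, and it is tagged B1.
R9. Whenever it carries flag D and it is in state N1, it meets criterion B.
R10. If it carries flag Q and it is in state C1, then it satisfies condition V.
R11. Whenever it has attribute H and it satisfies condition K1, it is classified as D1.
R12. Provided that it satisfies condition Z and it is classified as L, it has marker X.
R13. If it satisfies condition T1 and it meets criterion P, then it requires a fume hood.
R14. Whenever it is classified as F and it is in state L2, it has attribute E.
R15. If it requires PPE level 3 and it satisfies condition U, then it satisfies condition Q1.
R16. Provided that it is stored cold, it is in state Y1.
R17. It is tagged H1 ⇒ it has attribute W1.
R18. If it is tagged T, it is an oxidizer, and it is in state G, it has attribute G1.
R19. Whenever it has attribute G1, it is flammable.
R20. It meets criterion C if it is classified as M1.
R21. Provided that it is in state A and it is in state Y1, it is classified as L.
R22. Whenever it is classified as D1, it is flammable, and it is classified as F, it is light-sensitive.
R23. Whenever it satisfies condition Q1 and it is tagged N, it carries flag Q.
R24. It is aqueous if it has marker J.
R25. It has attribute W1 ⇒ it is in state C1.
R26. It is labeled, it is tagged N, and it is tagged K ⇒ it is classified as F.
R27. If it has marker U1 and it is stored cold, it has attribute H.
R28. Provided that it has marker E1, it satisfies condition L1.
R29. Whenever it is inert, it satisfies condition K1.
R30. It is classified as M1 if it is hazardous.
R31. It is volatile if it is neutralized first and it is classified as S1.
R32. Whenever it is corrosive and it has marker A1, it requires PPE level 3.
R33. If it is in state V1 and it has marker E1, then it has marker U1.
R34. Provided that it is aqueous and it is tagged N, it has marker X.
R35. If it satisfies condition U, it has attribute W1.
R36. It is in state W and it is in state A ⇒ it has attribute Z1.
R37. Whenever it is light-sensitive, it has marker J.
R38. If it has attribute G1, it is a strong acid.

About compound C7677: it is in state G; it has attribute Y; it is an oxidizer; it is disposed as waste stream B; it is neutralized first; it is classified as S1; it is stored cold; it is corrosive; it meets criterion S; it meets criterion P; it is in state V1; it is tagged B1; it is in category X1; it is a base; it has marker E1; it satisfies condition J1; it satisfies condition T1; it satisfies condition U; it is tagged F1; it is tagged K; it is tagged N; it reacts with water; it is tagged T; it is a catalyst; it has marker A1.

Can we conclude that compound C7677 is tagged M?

By R2 (it satisfies condition J1, it is disposed as waste stream B): it is labeled.
By R8 (it is in category X1, it has attribute Y, it is tagged B1): it is inert.
By R13 (it satisfies condition T1, it meets criterion P): it requires a fume hood.
By R16 (it is stored cold): it is in state Y1.
By R18 (it is tagged T, it is an oxidizer, it is in state G): it has attribute G1.
By R19 (it has attribute G1): it is flammable.
By R26 (it is labeled, it is tagged N, it is tagged K): it is classified as F.
By R28 (it has marker E1): it satisfies condition L1.
By R29 (it is inert): it satisfies condition K1.
By R31 (it is neutralized first, it is classified as S1): it is volatile.
By R32 (it is corrosive, it has marker A1): it requires PPE level 3.
By R33 (it is in state V1, it has marker E1): it has marker U1.
By R35 (it satisfies condition U): it has attribute W1.
By R5 (it satisfies condition L1, it is tagged K): it carries flag D.
By R7 (it requires a fume hood): it is in state N1.
By R9 (it carries flag D, it is in state N1): it meets criterion B.
By R15 (it requires PPE level 3, it satisfies condition U): it satisfies condition Q1.
By R23 (it satisfies condition Q1, it is tagged N): it carries flag Q.
By R25 (it has attribute W1): it is in state C1.
By R27 (it has marker U1, it is stored cold): it has attribute H.
By R1 (it meets criterion B, it is a catalyst): it is classified as M1.
By R10 (it carries flag Q, it is in state C1): it satisfies condition V.
By R11 (it has attribute H, it satisfies condition K1): it is classified as D1.
By R20 (it is classified as M1): it meets criterion C.
By R22 (it is classified as D1, it is flammable, it is classified as F): it is light-sensitive.
By R37 (it is light-sensitive): it has marker J.
By R6 (it meets criterion C, it is volatile): it is in state A.
By R21 (it is in state A, it is in state Y1): it is classified as L.
By R24 (it has marker J): it is aqueous.
By R34 (it is aqueous, it is tagged N): it has marker X.
By R4 (it has marker X, it satisfies condition V, it is classified as L): it is tagged M.

Yes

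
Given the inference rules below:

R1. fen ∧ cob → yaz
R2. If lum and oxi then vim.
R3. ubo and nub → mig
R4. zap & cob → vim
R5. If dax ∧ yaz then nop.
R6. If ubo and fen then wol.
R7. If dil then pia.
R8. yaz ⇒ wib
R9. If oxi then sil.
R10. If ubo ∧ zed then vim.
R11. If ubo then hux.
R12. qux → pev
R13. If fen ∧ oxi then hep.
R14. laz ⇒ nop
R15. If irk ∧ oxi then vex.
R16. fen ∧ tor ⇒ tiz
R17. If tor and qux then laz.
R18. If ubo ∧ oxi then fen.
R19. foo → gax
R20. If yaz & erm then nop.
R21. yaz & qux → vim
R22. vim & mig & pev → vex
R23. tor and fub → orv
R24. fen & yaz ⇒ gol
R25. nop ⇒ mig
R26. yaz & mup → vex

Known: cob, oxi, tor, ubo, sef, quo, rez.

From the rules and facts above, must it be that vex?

Forward chaining from the given facts derives: sil, hux, fen, yaz, wol, wib, hep, tiz, gol.
Rules concluding vex: R15 needs irk; R22 needs vim; R26 needs mup — none of these are established.

No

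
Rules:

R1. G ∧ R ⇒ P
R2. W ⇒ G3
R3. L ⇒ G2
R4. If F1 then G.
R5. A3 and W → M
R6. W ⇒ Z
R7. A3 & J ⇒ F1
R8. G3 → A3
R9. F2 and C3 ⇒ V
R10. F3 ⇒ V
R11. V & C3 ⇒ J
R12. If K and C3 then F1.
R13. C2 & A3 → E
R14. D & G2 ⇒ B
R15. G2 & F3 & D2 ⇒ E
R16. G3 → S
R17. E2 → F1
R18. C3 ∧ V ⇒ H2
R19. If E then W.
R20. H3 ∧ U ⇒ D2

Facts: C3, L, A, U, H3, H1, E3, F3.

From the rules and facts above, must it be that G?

G2  (by R3: L)
V  (by R10: F3)
J  (by R11: V, C3)
D2  (by R20: H3, U)
E  (by R15: G2, F3, D2)
W  (by R19: E)
G3  (by R2: W)
A3  (by R8: G3)
F1  (by R7: A3, J)
G  (by R4: F1)

Yes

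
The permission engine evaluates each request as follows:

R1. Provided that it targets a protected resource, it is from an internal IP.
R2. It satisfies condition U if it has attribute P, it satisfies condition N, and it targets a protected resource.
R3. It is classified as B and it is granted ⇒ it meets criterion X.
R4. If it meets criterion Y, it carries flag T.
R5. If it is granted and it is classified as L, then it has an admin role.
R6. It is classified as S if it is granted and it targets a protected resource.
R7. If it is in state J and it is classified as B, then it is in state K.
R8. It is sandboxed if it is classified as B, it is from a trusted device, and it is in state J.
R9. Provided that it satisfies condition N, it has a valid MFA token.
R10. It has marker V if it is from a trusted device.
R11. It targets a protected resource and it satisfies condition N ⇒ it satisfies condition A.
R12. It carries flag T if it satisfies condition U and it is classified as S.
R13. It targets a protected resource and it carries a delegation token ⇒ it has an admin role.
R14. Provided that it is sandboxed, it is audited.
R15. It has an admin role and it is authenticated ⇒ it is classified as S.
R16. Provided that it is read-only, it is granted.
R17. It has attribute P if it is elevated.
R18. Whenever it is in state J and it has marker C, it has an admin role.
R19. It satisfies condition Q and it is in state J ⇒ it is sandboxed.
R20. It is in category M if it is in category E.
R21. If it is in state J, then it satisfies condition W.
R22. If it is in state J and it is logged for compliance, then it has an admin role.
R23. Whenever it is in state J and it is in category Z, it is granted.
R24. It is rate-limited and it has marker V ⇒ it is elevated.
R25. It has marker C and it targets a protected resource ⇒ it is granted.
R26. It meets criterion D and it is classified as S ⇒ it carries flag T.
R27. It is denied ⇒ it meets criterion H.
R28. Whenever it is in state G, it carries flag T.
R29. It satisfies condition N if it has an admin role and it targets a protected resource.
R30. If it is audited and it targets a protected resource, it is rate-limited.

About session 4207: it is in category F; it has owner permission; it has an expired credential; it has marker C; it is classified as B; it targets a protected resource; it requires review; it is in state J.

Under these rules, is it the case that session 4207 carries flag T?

Forward chaining from the given facts derives: is from an internal IP, is in state K, has an admin role, satisfies condition W, is granted, satisfies condition N, meets criterion X, is classified as S, has a valid MFA token, satisfies condition A.
Rules concluding "it carries flag T": R4 needs "it meets criterion Y"; R12 needs "it satisfies condition U"; R26 needs "it meets criterion D"; R28 needs "it is in state G" — none of these are established.

No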